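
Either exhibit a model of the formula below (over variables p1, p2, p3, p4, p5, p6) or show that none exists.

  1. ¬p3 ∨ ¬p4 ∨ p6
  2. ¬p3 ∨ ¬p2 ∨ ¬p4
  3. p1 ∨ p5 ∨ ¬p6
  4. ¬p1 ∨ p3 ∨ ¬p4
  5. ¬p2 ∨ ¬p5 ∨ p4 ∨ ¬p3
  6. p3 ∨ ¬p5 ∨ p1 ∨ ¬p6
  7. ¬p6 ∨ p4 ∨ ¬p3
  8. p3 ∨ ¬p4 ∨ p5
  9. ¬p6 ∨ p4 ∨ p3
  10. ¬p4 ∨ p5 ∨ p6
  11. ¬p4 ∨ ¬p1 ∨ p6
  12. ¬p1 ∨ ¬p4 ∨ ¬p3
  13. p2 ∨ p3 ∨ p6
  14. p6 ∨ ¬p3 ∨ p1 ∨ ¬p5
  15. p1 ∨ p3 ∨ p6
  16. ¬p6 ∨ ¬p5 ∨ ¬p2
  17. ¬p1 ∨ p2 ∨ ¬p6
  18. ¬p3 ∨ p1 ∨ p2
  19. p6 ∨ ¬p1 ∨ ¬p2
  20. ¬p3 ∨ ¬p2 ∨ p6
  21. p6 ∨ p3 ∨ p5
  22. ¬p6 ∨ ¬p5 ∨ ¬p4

Try p3 = True.
Try p4 = False.
From the singleton clause (¬p6), p6 = False.
From the singleton clause (¬p2), p2 = False.
From the singleton clause (p1), p1 = True.
No clause remains; p5 is free.

p1: True, p2: False, p3: True, p4: False, p5: True, p6: False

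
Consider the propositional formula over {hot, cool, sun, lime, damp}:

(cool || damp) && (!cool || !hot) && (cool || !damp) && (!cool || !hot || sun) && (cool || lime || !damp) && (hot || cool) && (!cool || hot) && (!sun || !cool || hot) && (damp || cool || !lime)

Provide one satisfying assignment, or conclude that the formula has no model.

UNSATISFIABLE

Branch on cool: set cool = true.
(!hot) alone gives hot = false.
Now (hot) is unsatisfied and unit — conflict.
Undo cool and try cool = false.
(damp) alone gives damp = true.
Now (!damp) is unsatisfied and unit — conflict.
Both values of cool lead to a conflict.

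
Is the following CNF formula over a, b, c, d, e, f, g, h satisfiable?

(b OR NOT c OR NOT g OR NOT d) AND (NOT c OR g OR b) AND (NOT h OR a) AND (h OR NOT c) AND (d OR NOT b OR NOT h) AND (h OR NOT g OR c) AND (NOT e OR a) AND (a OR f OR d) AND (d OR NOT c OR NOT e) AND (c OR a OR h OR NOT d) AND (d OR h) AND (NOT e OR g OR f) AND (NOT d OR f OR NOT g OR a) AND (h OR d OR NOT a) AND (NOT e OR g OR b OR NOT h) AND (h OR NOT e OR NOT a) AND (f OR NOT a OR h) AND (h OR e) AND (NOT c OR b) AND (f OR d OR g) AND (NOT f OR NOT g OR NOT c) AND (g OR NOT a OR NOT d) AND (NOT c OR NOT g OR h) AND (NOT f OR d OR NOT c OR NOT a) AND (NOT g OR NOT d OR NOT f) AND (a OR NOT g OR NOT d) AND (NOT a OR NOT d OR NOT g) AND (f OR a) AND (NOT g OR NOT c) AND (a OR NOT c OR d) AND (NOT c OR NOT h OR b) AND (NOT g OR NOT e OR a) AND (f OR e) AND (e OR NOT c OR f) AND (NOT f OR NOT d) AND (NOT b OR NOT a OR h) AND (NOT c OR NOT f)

Yes

Branch on h: set h = true.
(a) alone gives a = true.
Branch on d: set d = false.
(NOT b) alone gives b = false.
(NOT c) alone gives c = false.
Branch on e: set e = false.
(f) alone gives f = true.
Every clause is now satisfied; g is unconstrained.
A satisfying assignment: a ↦ true,  b ↦ false,  c ↦ false,  d ↦ false,  e ↦ false,  f ↦ true,  g ↦ false,  h ↦ true.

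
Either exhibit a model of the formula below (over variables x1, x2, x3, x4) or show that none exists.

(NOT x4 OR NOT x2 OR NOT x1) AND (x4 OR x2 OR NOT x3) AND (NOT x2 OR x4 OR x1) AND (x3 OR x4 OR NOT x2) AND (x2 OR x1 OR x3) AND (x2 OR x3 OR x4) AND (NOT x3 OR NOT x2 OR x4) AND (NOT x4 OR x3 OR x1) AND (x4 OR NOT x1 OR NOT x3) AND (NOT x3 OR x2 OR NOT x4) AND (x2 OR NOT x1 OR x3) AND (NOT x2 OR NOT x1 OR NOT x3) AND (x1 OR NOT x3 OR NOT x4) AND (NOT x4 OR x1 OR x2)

Branch on x4: set x4 = false.
Branch on x2: set x2 = true.
Unit clause (x1) forces x1 = true.
Unit clause (x3) forces x3 = true.
Now (NOT x3) is unsatisfied and unit — conflict.
That branch fails; take x2 = false instead.
Unit clause (NOT x3) forces x3 = false.
Now (x3) is unsatisfied and unit — conflict.
Both values of x2 lead to a conflict.
That branch fails; take x4 = true instead.
Branch on x2: set x2 = false.
Unit clause (NOT x3) forces x3 = false.
Unit clause (x1) forces x1 = true.
Now (NOT x1) is unsatisfied and unit — conflict.
That branch fails; take x2 = true instead.
Unit clause (NOT x1) forces x1 = false.
Unit clause (x3) forces x3 = true.
Now (NOT x3) is unsatisfied and unit — conflict.
Both values of x2 lead to a conflict.
Both values of x4 lead to a conflict.

UNSATISFIABLE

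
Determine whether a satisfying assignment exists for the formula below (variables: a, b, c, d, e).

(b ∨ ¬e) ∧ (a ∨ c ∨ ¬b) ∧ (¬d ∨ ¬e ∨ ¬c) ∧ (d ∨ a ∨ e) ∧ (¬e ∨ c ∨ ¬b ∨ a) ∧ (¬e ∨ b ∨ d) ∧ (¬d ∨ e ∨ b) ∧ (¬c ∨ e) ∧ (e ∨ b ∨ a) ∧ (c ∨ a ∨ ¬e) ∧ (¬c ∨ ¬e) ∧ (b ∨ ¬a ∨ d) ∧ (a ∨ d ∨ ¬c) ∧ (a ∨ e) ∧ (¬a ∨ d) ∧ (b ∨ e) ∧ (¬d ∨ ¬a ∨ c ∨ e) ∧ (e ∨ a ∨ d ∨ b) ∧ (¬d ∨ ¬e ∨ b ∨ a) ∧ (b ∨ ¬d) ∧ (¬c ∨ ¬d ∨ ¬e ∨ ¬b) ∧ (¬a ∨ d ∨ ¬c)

Suppose b = True.
Suppose a = True.
(d) alone gives d = True.
Suppose e = True.
(¬c) alone gives c = False.
All clauses are satisfied.
A satisfying assignment: a=True; b=True; c=False; d=True; e=True.

Yes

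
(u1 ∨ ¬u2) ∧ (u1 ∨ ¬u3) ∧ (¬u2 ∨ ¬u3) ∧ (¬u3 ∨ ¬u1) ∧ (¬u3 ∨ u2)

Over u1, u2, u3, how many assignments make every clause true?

3

There are 2^3 = 8 truth assignments over (u1, u2, u3).
Split on u1. With u1 = True, the clauses containing u1 are satisfied and ¬u1 drops from the rest; 2 of the 2^2 = 4 assignments to the other variables satisfy what remains.
With u1 = False, by the same count on the reduced clause set, 1 assignment works.
(One model: u1=F, u2=F, u3=F.)
Total: 2 + 1 = 3.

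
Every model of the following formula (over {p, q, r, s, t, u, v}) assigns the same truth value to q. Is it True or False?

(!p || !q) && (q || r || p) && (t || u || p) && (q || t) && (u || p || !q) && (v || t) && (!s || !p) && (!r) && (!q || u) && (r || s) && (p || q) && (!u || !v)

True

Suppose q = false.
Unit clause (t) forces t = true.
Unit clause (!r) forces r = false.
Unit clause (p) forces p = true.
Unit clause (!s) forces s = false.
But (s) is also a unit clause — contradiction.
So every satisfying assignment has q = True.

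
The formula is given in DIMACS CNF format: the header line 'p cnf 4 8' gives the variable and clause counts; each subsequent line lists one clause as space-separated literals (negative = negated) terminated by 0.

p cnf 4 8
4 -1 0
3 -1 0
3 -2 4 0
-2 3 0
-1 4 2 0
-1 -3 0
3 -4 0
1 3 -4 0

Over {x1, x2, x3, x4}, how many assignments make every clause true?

There are 2^4 = 16 truth assignments over (x1, x2, x3, x4).
Split on x1. With x1 = True, the clauses containing x1 are satisfied and ¬x1 drops from the rest; 0 of the 2^3 = 8 assignments to the other variables satisfy what remains.
With x1 = False, by the same count on the reduced clause set, 5 assignments work.
(One model: x1=F, x2=F, x3=F, x4=F.)
Total: 0 + 5 = 5.

5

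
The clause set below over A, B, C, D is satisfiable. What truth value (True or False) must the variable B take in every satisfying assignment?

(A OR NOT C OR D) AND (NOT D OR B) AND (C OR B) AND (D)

Suppose B = false.
From the singleton clause (NOT D), D = false.
Now (D) is unsatisfied and unit — conflict.
So every satisfying assignment has B = True.

True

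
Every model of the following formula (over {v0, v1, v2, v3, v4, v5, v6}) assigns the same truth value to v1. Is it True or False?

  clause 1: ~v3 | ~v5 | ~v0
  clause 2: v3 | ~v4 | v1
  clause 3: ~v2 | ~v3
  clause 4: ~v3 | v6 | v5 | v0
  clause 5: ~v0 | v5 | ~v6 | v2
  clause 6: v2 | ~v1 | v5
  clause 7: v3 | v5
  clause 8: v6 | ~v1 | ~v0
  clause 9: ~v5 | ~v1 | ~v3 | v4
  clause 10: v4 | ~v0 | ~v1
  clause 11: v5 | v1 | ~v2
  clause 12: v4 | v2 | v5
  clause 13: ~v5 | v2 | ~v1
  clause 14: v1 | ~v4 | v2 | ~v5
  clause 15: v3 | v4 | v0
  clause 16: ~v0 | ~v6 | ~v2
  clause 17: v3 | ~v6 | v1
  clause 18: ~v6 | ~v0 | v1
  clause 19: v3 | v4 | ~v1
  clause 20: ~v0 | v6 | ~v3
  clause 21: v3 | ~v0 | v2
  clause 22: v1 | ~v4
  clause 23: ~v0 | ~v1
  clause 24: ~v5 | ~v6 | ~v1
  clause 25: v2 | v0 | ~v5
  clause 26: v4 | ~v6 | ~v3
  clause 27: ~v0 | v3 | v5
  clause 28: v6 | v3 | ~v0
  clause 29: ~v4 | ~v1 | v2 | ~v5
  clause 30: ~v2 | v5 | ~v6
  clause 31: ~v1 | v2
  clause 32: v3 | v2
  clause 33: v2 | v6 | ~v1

Suppose v1 = 0.
Unit clause (~v4) forces v4 = 0.
Suppose v2 = 0.
Unit clause (v5) forces v5 = 1.
Unit clause (v0) forces v0 = 1.
Unit clause (~v3) forces v3 = 0.
Now (v3) is unsatisfied and unit — conflict.
Backtrack on v2: now try v2 = 1.
Unit clause (~v3) forces v3 = 0.
Unit clause (v5) forces v5 = 1.
Unit clause (v0) forces v0 = 1.
Unit clause (~v6) forces v6 = 0.
Now (v6) is unsatisfied and unit — conflict.
Either choice for v2 ends in contradiction.
So every satisfying assignment has v1 = True.

True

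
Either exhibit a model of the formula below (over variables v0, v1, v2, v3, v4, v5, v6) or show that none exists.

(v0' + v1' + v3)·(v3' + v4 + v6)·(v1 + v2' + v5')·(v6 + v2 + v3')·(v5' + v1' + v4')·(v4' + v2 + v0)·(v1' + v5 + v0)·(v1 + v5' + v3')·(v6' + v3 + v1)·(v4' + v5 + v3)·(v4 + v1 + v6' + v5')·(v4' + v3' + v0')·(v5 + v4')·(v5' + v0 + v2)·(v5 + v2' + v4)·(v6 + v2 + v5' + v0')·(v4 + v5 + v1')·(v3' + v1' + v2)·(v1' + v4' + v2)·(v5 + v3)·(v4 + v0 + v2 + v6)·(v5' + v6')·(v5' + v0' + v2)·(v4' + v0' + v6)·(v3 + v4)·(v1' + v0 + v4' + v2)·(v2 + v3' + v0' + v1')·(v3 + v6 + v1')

v0 ↦ 1, v1 ↦ 0, v2 ↦ 0, v3 ↦ 1, v4 ↦ 0, v5 ↦ 0, v6 ↦ 1

Case v5 = 0:
The clause (v4') is unit, so v4 = 0.
The clause (v2') is unit, so v2 = 0.
The clause (v1') is unit, so v1 = 0.
The clause (v3) is unit, so v3 = 1.
The clause (v6) is unit, so v6 = 1.
No clause remains; v0 is free.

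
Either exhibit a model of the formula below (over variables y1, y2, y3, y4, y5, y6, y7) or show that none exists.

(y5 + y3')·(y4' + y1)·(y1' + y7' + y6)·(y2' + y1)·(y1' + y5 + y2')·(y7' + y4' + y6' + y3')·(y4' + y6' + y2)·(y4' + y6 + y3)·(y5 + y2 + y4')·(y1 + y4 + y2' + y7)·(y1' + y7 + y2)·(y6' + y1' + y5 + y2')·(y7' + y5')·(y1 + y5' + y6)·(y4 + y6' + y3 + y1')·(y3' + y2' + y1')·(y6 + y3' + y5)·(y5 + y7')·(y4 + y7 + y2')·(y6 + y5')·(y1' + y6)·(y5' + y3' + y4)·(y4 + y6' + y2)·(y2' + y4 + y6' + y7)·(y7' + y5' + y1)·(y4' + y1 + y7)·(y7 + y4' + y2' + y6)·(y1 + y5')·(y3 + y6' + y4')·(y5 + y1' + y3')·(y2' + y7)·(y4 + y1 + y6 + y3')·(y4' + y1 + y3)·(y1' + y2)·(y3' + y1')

y1 ↦ 0; y2 ↦ 0; y3 ↦ 0; y4 ↦ 0; y5 ↦ 0; y6 ↦ 0; y7 ↦ 0

Try y5 = 0.
From the singleton clause (y3'), y3 = 0.
From the singleton clause (y7'), y7 = 0.
From the singleton clause (y2'), y2 = 0.
From the singleton clause (y4'), y4 = 0.
From the singleton clause (y1'), y1 = 0.
From the singleton clause (y6'), y6 = 0.
This assignment satisfies each clause.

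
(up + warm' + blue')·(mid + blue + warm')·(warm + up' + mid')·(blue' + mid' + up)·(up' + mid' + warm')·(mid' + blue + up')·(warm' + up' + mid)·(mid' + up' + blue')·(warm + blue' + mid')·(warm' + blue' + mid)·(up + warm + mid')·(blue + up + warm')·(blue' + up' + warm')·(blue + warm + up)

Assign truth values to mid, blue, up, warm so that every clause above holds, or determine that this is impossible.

Branch on up: set up = 0.
Branch on warm: set warm = 0.
(mid') alone gives mid = 0.
(blue) alone gives blue = 1.
All clauses are satisfied.

mid: 0,  blue: 1,  up: 0,  warm: 0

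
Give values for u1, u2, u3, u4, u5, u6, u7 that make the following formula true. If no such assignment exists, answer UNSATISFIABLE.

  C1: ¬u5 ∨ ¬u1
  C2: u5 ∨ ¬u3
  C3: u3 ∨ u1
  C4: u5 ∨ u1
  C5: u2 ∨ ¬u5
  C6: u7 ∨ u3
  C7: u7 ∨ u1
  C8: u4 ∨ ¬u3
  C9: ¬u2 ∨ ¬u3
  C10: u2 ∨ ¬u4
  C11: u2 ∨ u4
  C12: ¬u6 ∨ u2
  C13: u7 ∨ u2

Suppose u5 = False.
Unit clause (¬u3) forces u3 = False.
Unit clause (u1) forces u1 = True.
Unit clause (u7) forces u7 = True.
Suppose u2 = True.
No clause remains; u4, u6 are free.

u1=True, u2=True, u3=False, u4=False, u5=False, u6=True, u7=True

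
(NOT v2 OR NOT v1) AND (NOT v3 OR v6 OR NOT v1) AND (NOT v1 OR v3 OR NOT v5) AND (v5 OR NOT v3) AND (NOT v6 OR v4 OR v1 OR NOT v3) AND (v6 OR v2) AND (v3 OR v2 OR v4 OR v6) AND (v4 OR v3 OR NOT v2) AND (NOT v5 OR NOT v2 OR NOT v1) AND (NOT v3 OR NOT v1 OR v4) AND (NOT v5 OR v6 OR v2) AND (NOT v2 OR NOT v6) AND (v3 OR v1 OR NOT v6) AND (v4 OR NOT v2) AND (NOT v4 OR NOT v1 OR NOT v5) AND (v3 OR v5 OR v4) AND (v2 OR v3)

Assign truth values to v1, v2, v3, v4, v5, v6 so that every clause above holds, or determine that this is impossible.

v1: false, v2: true, v3: true, v4: true, v5: true, v6: false

Suppose v2 = true.
(NOT v1) alone gives v1 = false.
(NOT v6) alone gives v6 = false.
(v4) alone gives v4 = true.
Suppose v5 = true.
Every clause is now satisfied; v3 is unconstrained.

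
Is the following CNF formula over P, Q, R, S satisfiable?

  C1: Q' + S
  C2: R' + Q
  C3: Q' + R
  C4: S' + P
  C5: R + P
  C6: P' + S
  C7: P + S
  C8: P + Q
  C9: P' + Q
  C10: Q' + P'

No

Case Q = 0:
The clause (R') is unit, so R = 0.
The clause (P) is unit, so P = 1.
Now (P') is unsatisfied and unit — conflict.
That branch fails; take Q = 1 instead.
The clause (S) is unit, so S = 1.
The clause (R) is unit, so R = 1.
The clause (P) is unit, so P = 1.
Now (P') is unsatisfied and unit — conflict.
Neither Q = 1 nor Q = 0 works.
No assignment satisfies every clause.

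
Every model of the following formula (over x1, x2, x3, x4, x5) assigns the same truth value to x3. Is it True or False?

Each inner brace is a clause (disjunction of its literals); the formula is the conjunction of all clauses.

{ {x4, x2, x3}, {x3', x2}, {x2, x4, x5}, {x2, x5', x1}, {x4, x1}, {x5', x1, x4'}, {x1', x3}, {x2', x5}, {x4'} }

Suppose x3 = 0.
Unit clause (x1') forces x1 = 0.
Unit clause (x4) forces x4 = 1.
But (x4') is also a unit clause — contradiction.
So every satisfying assignment has x3 = True.

True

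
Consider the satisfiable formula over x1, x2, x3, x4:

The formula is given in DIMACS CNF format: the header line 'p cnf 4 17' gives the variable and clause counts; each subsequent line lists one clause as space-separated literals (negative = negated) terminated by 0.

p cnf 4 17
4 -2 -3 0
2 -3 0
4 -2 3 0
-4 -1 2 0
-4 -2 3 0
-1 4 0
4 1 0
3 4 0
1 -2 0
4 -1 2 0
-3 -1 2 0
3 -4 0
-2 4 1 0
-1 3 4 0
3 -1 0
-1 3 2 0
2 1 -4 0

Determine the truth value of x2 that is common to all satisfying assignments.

True

Suppose x2 = False.
From the singleton clause (¬x3), x3 = False.
From the singleton clause (x4), x4 = True.
Now (¬x4) is unsatisfied and unit — conflict.
So every satisfying assignment has x2 = True.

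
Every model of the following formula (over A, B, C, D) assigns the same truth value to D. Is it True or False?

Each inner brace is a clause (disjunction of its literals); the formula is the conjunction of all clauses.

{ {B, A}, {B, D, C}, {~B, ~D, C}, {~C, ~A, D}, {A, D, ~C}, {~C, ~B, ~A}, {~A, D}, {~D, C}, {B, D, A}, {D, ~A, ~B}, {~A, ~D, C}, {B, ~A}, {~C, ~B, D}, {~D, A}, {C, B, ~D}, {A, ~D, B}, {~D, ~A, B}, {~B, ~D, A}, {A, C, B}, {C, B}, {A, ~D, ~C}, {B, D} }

False

Suppose D = 1.
From the singleton clause (C), C = 1.
From the singleton clause (A), A = 1.
From the singleton clause (~B), B = 0.
Now (B) is unsatisfied and unit — conflict.
So every satisfying assignment has D = False.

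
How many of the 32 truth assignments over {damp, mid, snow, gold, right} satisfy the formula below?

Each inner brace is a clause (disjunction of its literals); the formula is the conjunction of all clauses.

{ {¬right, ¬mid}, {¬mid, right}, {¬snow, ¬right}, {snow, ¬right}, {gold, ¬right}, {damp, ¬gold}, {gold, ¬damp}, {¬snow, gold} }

There are 2^5 = 32 truth assignments over (damp, mid, snow, gold, right).
Split on mid. With mid = True, the clauses containing mid are satisfied and ¬mid drops from the rest; 0 of the 2^4 = 16 assignments to the other variables satisfy what remains.
With mid = False, by the same count on the reduced clause set, 3 assignments work.
Total: 0 + 3 = 3.

3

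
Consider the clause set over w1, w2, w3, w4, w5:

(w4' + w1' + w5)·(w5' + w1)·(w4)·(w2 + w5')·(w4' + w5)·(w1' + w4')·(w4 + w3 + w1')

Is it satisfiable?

From the singleton clause (w4), w4 = 1.
From the singleton clause (w5), w5 = 1.
From the singleton clause (w1), w1 = 1.
Now (w1') is unsatisfied and unit — conflict.
No assignment satisfies every clause.

No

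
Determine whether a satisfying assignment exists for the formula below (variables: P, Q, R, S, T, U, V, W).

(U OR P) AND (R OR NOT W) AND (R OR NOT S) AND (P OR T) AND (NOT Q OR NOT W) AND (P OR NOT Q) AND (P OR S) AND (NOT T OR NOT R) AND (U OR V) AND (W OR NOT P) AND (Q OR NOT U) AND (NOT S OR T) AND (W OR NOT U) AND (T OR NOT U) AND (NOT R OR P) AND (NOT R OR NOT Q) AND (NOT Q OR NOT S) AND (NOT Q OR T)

Try U = false.
(P) alone gives P = true.
(V) alone gives V = true.
(W) alone gives W = true.
(R) alone gives R = true.
(NOT Q) alone gives Q = false.
(NOT T) alone gives T = false.
(NOT S) alone gives S = false.
All clauses are satisfied.
A satisfying assignment: P: true,  Q: false,  R: true,  S: false,  T: false,  U: false,  V: true,  W: true.

Satisfiable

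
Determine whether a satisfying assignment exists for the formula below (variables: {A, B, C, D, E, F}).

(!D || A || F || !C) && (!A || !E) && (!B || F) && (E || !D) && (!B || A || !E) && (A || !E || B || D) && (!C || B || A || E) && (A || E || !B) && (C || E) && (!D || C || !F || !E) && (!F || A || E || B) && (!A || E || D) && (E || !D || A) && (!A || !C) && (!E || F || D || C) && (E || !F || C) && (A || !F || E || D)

Case A = false:
Case B = false:
Case E = true:
From the singleton clause (D), D = true.
Case F = false:
From the singleton clause (!C), C = false.
Every clause now holds.
A satisfying assignment: A=false; B=false; C=false; D=true; E=true; F=false.

Yes, satisfiable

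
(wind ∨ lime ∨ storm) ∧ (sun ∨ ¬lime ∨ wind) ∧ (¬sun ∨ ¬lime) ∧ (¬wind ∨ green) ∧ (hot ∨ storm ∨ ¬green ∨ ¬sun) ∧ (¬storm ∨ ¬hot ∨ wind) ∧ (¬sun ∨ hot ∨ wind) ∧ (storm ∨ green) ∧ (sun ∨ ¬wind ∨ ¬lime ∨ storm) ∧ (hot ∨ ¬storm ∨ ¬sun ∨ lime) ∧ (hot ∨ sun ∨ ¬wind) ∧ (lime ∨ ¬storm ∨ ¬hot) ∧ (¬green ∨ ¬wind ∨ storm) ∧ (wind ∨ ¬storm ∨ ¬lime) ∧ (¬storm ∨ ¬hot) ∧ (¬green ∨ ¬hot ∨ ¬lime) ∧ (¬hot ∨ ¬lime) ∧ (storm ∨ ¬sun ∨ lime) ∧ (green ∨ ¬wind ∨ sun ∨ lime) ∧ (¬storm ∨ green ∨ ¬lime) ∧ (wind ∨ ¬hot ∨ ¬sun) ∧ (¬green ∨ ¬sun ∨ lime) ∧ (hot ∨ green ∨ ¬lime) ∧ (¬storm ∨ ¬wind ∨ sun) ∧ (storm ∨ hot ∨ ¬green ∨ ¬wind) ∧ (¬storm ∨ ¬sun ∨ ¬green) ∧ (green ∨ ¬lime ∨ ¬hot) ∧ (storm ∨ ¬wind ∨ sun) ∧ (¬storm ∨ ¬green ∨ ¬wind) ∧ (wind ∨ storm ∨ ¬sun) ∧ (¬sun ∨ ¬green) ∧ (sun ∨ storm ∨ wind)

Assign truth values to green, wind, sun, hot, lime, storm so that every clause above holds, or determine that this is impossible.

Case sun = False:
Case lime = False:
Case wind = False:
The clause (storm) is unit, so storm = True.
The clause (¬hot) is unit, so hot = False.
All clauses hold; green can take either value.

green ↦ True; wind ↦ False; sun ↦ False; hot ↦ False; lime ↦ False; storm ↦ True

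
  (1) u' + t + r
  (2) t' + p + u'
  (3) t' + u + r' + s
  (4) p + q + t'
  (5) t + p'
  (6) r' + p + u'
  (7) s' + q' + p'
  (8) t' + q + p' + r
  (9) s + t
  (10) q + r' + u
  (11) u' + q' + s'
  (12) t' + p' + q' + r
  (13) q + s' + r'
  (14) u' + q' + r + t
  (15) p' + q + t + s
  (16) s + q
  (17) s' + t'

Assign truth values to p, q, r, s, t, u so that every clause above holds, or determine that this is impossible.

p: 0; q: 1; r: 0; s: 0; t: 1; u: 0

Suppose t = 1.
The clause (s') is unit, so s = 0.
The clause (q) is unit, so q = 1.
Suppose p = 0.
The clause (u') is unit, so u = 0.
The clause (r') is unit, so r = 0.
Every clause now holds.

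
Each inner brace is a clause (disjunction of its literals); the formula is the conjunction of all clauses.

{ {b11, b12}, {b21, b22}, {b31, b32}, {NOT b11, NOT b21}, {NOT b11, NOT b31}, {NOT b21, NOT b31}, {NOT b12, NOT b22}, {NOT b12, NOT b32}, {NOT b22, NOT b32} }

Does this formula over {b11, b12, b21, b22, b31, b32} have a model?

Unsatisfiable

Branch on b11: set b11 = true.
From the singleton clause (NOT b21), b21 = false.
From the singleton clause (b22), b22 = true.
From the singleton clause (NOT b31), b31 = false.
From the singleton clause (b32), b32 = true.
But (NOT b32) is also a unit clause — contradiction.
That branch fails; take b11 = false instead.
From the singleton clause (b12), b12 = true.
From the singleton clause (NOT b22), b22 = false.
From the singleton clause (b21), b21 = true.
From the singleton clause (NOT b31), b31 = false.
From the singleton clause (b32), b32 = true.
But (NOT b32) is also a unit clause — contradiction.
Both values of b11 lead to a conflict.
No assignment satisfies every clause.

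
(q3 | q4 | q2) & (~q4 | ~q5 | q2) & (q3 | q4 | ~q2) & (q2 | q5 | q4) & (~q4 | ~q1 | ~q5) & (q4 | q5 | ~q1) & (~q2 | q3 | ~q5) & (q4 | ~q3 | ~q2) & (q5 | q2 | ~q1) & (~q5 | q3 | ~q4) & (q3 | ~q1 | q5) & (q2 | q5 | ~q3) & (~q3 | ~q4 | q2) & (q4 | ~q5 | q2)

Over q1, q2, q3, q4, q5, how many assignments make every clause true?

There are 2^5 = 32 truth assignments over (q1, q2, q3, q4, q5).
Split on q2. With q2 = 1, the clauses containing q2 are satisfied and ~q2 drops from the rest; 4 of the 2^4 = 16 assignments to the other variables satisfy what remains.
With q2 = 0, by the same count on the reduced clause set, 1 assignment works.
(One model: q1=F, q2=F, q3=F, q4=T, q5=F.)
Total: 4 + 1 = 5.

5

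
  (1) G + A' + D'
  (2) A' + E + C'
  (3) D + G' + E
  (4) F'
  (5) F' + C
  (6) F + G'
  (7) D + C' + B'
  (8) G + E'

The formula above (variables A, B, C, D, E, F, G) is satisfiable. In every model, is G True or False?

False

Suppose G = 1.
Unit clause (F') forces F = 0.
That conflicts with the unit clause (F).
So every satisfying assignment has G = False.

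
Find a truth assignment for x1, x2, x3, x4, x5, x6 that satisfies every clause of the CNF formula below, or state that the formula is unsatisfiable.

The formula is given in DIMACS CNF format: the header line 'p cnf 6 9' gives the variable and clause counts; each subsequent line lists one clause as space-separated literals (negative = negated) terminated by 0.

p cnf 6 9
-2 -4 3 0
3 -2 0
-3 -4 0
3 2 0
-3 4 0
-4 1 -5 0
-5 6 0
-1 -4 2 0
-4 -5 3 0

Try x3 = True.
The clause (¬x4) is unit, so x4 = False.
That conflicts with the unit clause (x4).
Backtrack on x3: now try x3 = False.
The clause (¬x2) is unit, so x2 = False.
That conflicts with the unit clause (x2).
Either choice for x3 ends in contradiction.

UNSATISFIABLE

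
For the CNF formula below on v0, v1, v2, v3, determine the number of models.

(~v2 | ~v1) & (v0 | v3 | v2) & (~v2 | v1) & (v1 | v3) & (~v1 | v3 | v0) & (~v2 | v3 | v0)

5

There are 2^4 = 16 truth assignments over (v0, v1, v2, v3).
Check each against the 6 clauses (columns in the order v0, v1, v2, v3):
  F F F F  ✗ fails (v0 | v3 | v2)
  F F F T  ✓ satisfies all
  F F T F  ✗ fails (~v2 | v1)
  F F T T  ✗ fails (~v2 | v1)
  F T F F  ✗ fails (v0 | v3 | v2)
  F T F T  ✓ satisfies all
  F T T F  ✗ fails (~v2 | ~v1)
  F T T T  ✗ fails (~v2 | ~v1)
  T F F F  ✗ fails (v1 | v3)
  T F F T  ✓ satisfies all
  T F T F  ✗ fails (~v2 | v1)
  T F T T  ✗ fails (~v2 | v1)
  T T F F  ✓ satisfies all
  T T F T  ✓ satisfies all
  T T T F  ✗ fails (~v2 | ~v1)
  T T T T  ✗ fails (~v2 | ~v1)
5 of the 16 rows are models.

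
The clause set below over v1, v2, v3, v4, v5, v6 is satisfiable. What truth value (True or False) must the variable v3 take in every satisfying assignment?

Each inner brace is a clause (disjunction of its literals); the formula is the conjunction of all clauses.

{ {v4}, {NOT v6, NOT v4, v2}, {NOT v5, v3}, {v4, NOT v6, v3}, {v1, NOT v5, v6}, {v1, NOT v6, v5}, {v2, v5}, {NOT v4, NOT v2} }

Suppose v3 = false.
The clause (v4) is unit, so v4 = true.
The clause (NOT v5) is unit, so v5 = false.
The clause (v2) is unit, so v2 = true.
Now (NOT v2) is unsatisfied and unit — conflict.
So every satisfying assignment has v3 = True.

True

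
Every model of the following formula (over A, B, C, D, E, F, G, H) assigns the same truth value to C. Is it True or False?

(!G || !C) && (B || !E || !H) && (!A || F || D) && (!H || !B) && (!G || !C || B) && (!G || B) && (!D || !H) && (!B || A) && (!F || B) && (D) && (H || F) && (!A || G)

False

Suppose C = true.
The clause (!G) is unit, so G = false.
The clause (D) is unit, so D = true.
The clause (!H) is unit, so H = false.
The clause (F) is unit, so F = true.
The clause (B) is unit, so B = true.
The clause (A) is unit, so A = true.
But (!A) is also a unit clause — contradiction.
So every satisfying assignment has C = False.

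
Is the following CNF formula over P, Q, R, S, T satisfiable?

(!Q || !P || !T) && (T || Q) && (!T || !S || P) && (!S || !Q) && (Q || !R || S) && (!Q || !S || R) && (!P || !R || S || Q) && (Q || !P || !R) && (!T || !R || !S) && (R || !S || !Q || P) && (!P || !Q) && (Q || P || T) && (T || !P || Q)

Suppose T = true.
Suppose Q = true.
The clause (!P) is unit, so P = false.
The clause (!S) is unit, so S = false.
No clause remains; R is free.
A satisfying assignment: P ↦ false,  Q ↦ true,  R ↦ false,  S ↦ false,  T ↦ true.

Yes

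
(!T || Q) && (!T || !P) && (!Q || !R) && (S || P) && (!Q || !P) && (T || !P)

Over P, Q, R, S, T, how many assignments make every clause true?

There are 2^5 = 32 truth assignments over (P, Q, R, S, T).
Split on S. With S = true, the clauses containing S are satisfied and !S drops from the rest; 4 of the 2^4 = 16 assignments to the other variables satisfy what remains.
With S = false, by the same count on the reduced clause set, 0 assignments work.
Total: 4 + 0 = 4.

4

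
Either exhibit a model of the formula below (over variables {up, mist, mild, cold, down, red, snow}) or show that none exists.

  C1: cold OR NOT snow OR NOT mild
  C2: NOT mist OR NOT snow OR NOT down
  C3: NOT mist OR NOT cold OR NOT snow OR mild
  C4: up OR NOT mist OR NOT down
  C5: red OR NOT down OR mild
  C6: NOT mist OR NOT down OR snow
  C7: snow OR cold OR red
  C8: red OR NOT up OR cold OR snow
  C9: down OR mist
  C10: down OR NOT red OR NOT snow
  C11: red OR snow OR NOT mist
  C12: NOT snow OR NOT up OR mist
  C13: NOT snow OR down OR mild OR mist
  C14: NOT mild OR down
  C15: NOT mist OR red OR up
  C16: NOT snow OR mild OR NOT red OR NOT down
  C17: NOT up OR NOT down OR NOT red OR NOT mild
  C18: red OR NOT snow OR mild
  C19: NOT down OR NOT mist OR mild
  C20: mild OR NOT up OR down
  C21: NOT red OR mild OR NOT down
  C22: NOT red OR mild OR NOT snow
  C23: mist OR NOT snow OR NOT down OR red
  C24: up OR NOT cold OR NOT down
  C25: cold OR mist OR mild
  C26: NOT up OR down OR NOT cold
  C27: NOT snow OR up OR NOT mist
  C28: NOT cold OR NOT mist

Branch on down: set down = true.
Branch on mist: set mist = false.
Branch on red: set red = false.
(mild) alone gives mild = true.
(NOT snow) alone gives snow = false.
(cold) alone gives cold = true.
(up) alone gives up = true.
This assignment satisfies each clause.

up ↦ true, mist ↦ false, mild ↦ true, cold ↦ true, down ↦ true, red ↦ false, snow ↦ false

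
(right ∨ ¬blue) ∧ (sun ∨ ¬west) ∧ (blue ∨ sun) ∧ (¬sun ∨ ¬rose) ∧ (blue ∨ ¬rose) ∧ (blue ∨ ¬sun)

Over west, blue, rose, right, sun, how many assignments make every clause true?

4

There are 2^5 = 32 truth assignments over (west, blue, rose, right, sun).
Split on west. With west = True, the clauses containing west are satisfied and ¬west drops from the rest; 1 of the 2^4 = 16 assignments to the other variables satisfy what remains.
With west = False, by the same count on the reduced clause set, 3 assignments work.
(One model: west=F, blue=T, rose=F, right=T, sun=F.)
Total: 1 + 3 = 4.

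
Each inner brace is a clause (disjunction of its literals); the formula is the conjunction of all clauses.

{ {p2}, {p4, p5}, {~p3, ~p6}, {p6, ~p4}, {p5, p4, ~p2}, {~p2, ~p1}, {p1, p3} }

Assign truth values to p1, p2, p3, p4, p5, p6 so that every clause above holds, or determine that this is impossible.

(p2) alone gives p2 = 1.
(~p1) alone gives p1 = 0.
(p3) alone gives p3 = 1.
(~p6) alone gives p6 = 0.
(~p4) alone gives p4 = 0.
(p5) alone gives p5 = 1.
This assignment satisfies each clause.

p1: 0; p2: 1; p3: 1; p4: 0; p5: 1; p6: 0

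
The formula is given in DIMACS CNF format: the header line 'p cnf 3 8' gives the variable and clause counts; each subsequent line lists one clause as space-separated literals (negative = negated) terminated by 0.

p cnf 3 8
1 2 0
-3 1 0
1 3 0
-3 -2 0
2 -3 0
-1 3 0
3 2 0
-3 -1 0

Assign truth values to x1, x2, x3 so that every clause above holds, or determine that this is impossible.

Case x1 = True:
(x3) alone gives x3 = True.
Now (¬x3) is unsatisfied and unit — conflict.
Backtrack on x1: now try x1 = False.
(x2) alone gives x2 = True.
(¬x3) alone gives x3 = False.
Now (x3) is unsatisfied and unit — conflict.
Either choice for x1 ends in contradiction.

UNSATISFIABLE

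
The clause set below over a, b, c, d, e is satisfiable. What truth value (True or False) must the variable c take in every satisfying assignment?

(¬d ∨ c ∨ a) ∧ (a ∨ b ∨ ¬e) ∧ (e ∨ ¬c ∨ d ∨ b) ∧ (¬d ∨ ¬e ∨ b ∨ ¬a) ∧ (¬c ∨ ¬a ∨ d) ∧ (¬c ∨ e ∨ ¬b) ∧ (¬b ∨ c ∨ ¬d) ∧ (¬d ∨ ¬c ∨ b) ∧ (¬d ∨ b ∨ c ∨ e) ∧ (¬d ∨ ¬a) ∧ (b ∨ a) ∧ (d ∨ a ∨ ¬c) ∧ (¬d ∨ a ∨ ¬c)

False

Suppose c = True.
Suppose a = False.
Unit clause (b) forces b = True.
Unit clause (e) forces e = True.
Unit clause (d) forces d = True.
But (¬d) is also a unit clause — contradiction.
Undo a and try a = True.
Unit clause (d) forces d = True.
But (¬d) is also a unit clause — contradiction.
Neither a = True nor a = False works.
So every satisfying assignment has c = False.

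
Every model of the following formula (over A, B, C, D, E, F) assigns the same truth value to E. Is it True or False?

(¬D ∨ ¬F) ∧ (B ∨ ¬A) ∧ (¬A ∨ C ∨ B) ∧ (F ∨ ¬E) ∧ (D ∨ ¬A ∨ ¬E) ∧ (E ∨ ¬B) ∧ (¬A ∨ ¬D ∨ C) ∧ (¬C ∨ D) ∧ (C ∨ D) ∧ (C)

False

Suppose E = True.
The clause (F) is unit, so F = True.
The clause (¬D) is unit, so D = False.
The clause (¬A) is unit, so A = False.
The clause (¬C) is unit, so C = False.
That conflicts with the unit clause (C).
So every satisfying assignment has E = False.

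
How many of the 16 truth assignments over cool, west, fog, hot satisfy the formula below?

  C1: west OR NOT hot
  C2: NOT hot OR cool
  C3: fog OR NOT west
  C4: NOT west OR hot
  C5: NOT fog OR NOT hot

There are 2^4 = 16 truth assignments over (cool, west, fog, hot).
Check each against the 5 clauses (columns in the order cool, west, fog, hot):
  F F F F  ✓ satisfies all
  F F F T  ✗ fails (west OR NOT hot)
  F F T F  ✓ satisfies all
  F F T T  ✗ fails (west OR NOT hot)
  F T F F  ✗ fails (fog OR NOT west)
  F T F T  ✗ fails (NOT hot OR cool)
  F T T F  ✗ fails (NOT west OR hot)
  F T T T  ✗ fails (NOT hot OR cool)
  T F F F  ✓ satisfies all
  T F F T  ✗ fails (west OR NOT hot)
  T F T F  ✓ satisfies all
  T F T T  ✗ fails (west OR NOT hot)
  T T F F  ✗ fails (fog OR NOT west)
  T T F T  ✗ fails (fog OR NOT west)
  T T T F  ✗ fails (NOT west OR hot)
  T T T T  ✗ fails (NOT fog OR NOT hot)
4 of the 16 rows are models.

4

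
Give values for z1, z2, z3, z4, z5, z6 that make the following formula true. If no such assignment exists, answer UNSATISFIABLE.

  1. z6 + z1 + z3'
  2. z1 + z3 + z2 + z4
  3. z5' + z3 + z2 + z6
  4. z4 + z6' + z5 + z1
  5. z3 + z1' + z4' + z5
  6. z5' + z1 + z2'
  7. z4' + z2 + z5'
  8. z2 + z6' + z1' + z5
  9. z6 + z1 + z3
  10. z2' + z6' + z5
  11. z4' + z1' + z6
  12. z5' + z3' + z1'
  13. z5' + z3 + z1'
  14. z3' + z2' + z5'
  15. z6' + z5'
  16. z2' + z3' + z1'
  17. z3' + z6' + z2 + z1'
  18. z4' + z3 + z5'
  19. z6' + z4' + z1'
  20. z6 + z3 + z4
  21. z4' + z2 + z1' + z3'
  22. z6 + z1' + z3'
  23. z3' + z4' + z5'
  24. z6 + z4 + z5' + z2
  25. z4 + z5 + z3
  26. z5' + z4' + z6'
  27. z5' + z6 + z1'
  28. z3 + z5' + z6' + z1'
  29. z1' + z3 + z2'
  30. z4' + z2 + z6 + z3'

Try z6 = 1.
(z5') alone gives z5 = 0.
(z2') alone gives z2 = 0.
(z1') alone gives z1 = 0.
(z4) alone gives z4 = 1.
No clause remains; z3 is free.

z1: 0,  z2: 0,  z3: 0,  z4: 1,  z5: 0,  z6: 1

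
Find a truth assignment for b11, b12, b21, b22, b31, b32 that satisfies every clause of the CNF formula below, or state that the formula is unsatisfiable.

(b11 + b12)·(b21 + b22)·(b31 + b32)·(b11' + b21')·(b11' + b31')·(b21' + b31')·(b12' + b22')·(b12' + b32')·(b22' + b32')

UNSATISFIABLE

Branch on b11: set b11 = 1.
Unit clause (b21') forces b21 = 0.
Unit clause (b22) forces b22 = 1.
Unit clause (b31') forces b31 = 0.
Unit clause (b32) forces b32 = 1.
Now (b32') is unsatisfied and unit — conflict.
So b11 must be the other value — set b11 = 0.
Unit clause (b12) forces b12 = 1.
Unit clause (b22') forces b22 = 0.
Unit clause (b21) forces b21 = 1.
Unit clause (b31') forces b31 = 0.
Unit clause (b32) forces b32 = 1.
Now (b32') is unsatisfied and unit — conflict.
Neither b11 = 1 nor b11 = 0 works.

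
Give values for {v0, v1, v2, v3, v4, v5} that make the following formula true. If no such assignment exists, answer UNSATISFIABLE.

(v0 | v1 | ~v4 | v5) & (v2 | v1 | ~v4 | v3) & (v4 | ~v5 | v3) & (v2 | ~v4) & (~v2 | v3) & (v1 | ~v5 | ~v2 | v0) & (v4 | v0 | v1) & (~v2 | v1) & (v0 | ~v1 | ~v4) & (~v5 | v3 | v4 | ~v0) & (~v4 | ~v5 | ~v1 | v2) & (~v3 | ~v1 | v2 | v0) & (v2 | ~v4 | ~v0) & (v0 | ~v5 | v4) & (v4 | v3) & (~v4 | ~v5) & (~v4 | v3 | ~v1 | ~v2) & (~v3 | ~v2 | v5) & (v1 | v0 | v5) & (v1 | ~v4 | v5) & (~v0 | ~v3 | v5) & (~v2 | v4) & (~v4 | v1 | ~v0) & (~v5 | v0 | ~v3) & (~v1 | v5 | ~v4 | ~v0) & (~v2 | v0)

v0=1,  v1=1,  v2=0,  v3=1,  v4=0,  v5=1

Try v2 = 0.
From the singleton clause (~v4), v4 = 0.
From the singleton clause (v3), v3 = 1.
Try v0 = 1.
From the singleton clause (v5), v5 = 1.
All clauses hold; v1 can take either value.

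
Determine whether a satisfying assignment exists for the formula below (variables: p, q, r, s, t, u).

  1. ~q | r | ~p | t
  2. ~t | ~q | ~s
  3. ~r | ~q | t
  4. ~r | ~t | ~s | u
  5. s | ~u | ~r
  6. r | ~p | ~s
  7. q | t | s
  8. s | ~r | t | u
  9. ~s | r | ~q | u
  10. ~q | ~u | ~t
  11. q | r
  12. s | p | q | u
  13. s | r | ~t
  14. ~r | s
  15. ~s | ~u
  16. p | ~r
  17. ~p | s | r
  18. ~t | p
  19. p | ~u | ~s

Branch on q: set q = 1.
Branch on t: set t = 0.
Unit clause (~r) forces r = 0.
Unit clause (~p) forces p = 0.
Branch on s: set s = 0.
All clauses hold; u can take either value.
A satisfying assignment: p=0, q=1, r=0, s=0, t=0, u=1.

Satisfiable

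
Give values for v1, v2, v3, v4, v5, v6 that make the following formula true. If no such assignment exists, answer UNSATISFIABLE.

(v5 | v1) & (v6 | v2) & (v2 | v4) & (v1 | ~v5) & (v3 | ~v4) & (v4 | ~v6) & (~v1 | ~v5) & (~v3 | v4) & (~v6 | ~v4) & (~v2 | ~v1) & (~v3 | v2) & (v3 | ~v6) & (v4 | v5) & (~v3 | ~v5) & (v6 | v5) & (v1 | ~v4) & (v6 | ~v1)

UNSATISFIABLE

Try v5 = 1.
The clause (v1) is unit, so v1 = 1.
That conflicts with the unit clause (~v1).
Backtrack on v5: now try v5 = 0.
The clause (v1) is unit, so v1 = 1.
The clause (~v2) is unit, so v2 = 0.
The clause (v6) is unit, so v6 = 1.
The clause (v4) is unit, so v4 = 1.
That conflicts with the unit clause (~v4).
Either choice for v5 ends in contradiction.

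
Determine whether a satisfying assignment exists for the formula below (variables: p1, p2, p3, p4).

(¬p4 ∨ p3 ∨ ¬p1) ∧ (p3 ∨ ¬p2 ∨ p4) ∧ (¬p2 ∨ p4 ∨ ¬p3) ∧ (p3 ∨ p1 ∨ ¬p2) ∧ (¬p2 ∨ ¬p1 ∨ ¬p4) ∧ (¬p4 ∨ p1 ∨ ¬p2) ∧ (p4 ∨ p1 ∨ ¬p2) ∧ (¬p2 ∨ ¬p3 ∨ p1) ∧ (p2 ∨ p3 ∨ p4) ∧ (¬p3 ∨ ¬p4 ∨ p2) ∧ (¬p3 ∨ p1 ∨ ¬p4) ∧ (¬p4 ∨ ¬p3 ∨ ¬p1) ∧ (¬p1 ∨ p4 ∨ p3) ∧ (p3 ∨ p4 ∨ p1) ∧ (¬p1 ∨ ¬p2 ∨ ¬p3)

Yes, satisfiable

Case p4 = False:
Case p3 = True:
The clause (¬p2) is unit, so p2 = False.
Every clause is now satisfied; p1 is unconstrained.
A satisfying assignment: p1=True; p2=False; p3=True; p4=False.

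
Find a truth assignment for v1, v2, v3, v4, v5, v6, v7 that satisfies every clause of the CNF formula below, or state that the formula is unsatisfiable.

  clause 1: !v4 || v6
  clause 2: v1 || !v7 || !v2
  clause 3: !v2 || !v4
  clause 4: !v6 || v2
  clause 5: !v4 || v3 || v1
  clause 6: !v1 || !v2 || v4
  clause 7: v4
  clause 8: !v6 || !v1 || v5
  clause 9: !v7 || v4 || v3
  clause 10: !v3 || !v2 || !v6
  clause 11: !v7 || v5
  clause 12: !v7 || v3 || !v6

UNSATISFIABLE

Unit clause (v4) forces v4 = true.
Unit clause (v6) forces v6 = true.
Unit clause (!v2) forces v2 = false.
That conflicts with the unit clause (v2).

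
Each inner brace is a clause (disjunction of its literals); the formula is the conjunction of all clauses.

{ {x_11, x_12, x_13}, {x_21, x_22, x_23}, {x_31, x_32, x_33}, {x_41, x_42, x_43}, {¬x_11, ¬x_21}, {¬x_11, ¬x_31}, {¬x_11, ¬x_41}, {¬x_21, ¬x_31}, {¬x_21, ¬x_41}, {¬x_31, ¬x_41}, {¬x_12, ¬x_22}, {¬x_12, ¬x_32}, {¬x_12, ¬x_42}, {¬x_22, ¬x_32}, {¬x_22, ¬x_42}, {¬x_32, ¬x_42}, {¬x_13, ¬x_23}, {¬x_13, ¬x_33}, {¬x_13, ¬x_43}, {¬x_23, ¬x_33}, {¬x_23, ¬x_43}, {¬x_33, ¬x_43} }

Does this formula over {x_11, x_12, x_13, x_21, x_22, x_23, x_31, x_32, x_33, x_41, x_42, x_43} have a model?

No, unsatisfiable

Case x_11 = False:
Case x_12 = True:
The clause (¬x_22) is unit, so x_22 = False.
The clause (¬x_32) is unit, so x_32 = False.
The clause (¬x_42) is unit, so x_42 = False.
Case x_21 = True:
The clause (¬x_31) is unit, so x_31 = False.
The clause (x_33) is unit, so x_33 = True.
The clause (¬x_41) is unit, so x_41 = False.
The clause (x_43) is unit, so x_43 = True.
But (¬x_43) is also a unit clause — contradiction.
So x_21 must be the other value — set x_21 = False.
The clause (x_23) is unit, so x_23 = True.
The clause (¬x_13) is unit, so x_13 = False.
The clause (¬x_33) is unit, so x_33 = False.
The clause (x_31) is unit, so x_31 = True.
The clause (¬x_41) is unit, so x_41 = False.
The clause (x_43) is unit, so x_43 = True.
But (¬x_43) is also a unit clause — contradiction.
Both values of x_21 lead to a conflict.
So x_12 must be the other value — set x_12 = False.
The clause (x_13) is unit, so x_13 = True.
The clause (¬x_23) is unit, so x_23 = False.
The clause (¬x_33) is unit, so x_33 = False.
The clause (¬x_43) is unit, so x_43 = False.
Case x_21 = True:
The clause (¬x_31) is unit, so x_31 = False.
The clause (x_32) is unit, so x_32 = True.
The clause (¬x_41) is unit, so x_41 = False.
The clause (x_42) is unit, so x_42 = True.
But (¬x_42) is also a unit clause — contradiction.
So x_21 must be the other value — set x_21 = False.
The clause (x_22) is unit, so x_22 = True.
The clause (¬x_32) is unit, so x_32 = False.
The clause (x_31) is unit, so x_31 = True.
The clause (¬x_41) is unit, so x_41 = False.
The clause (x_42) is unit, so x_42 = True.
But (¬x_42) is also a unit clause — contradiction.
Both values of x_21 lead to a conflict.
Both values of x_12 lead to a conflict.
So x_11 must be the other value — set x_11 = True.
The clause (¬x_21) is unit, so x_21 = False.
The clause (¬x_31) is unit, so x_31 = False.
The clause (¬x_41) is unit, so x_41 = False.
Case x_22 = True:
The clause (¬x_12) is unit, so x_12 = False.
The clause (¬x_32) is unit, so x_32 = False.
The clause (x_33) is unit, so x_33 = True.
The clause (¬x_42) is unit, so x_42 = False.
The clause (x_43) is unit, so x_43 = True.
But (¬x_43) is also a unit clause — contradiction.
So x_22 must be the other value — set x_22 = False.
The clause (x_23) is unit, so x_23 = True.
The clause (¬x_13) is unit, so x_13 = False.
The clause (¬x_33) is unit, so x_33 = False.
The clause (x_32) is unit, so x_32 = True.
The clause (¬x_12) is unit, so x_12 = False.
The clause (¬x_42) is unit, so x_42 = False.
The clause (x_43) is unit, so x_43 = True.
But (¬x_43) is also a unit clause — contradiction.
Both values of x_22 lead to a conflict.
Both values of x_11 lead to a conflict.
No assignment satisfies every clause.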